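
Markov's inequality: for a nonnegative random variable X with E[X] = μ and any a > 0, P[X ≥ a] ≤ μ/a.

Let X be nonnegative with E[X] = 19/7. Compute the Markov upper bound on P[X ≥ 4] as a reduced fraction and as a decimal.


μ = E[X] = 19/7, a = 4.
Markov: P[X ≥ 4] ≤ μ/a = (19/7)/4 = 19/28.
Numerically: ≈ 0.678571.
(Since a = 4 > μ = 2.714286, the bound 19/28 is < 1 and informative.)

P[X ≥ 4] ≤ 19/28 ≈ 0.678571.


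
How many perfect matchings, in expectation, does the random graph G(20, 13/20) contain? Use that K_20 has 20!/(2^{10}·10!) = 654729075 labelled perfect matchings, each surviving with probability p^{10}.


K_20 has 20!/(2^{10}·10!) = 654729075 labelled perfect matchings.
For each such perfect matching H, let X_H = 1 if all 10 edges of H are present in G. Then P[X_H = 1] = p^{10} = (13/20)^{10} = 137858491849/10240000000000.
By linearity: E[X] = Σ_H E[X_H] = 654729075 · p^{10} = 654729075 · 137858491849/10240000000000 = 3610398513967632387/409600000000.
Numerically: E[X] ≈ 8.81445e+06.

E[X] = 654729075 · (13/20)^{10} = 3610398513967632387/409600000000 ≈ 8.81445e+06.


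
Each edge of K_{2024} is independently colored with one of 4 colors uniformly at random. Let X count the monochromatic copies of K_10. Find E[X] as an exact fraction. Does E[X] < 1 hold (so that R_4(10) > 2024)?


E[X] = C(2024, 10) · 4^{1 − 45} = 310936101848269937576192656 · 4^{−44} = 310936101848269937576192656/309485009821345068724781056.
As a reduced fraction: E[X] = 19433506365516871098512041/19342813113834066795298816 ≈ 1.005.
Is E[X] < 1? NO.
Since E[X] ≥ 1, the first-moment bound is inconclusive at n = 2024; it does NOT by itself certify R_4(10) > 2024.

E[X] = 19433506365516871098512041/19342813113834066795298816 ≈ 1.005; E[X] ≥ 1; first-moment method inconclusive here.


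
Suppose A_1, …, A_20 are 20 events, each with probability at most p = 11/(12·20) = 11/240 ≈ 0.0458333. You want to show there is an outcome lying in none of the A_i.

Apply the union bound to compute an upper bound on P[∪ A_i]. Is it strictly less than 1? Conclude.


Union bound: P[∪_{i=1}^{20} A_i] ≤ Σ_i P[A_i] ≤ 20·p = 20·(11/240) = 11/12.
Numerically: 11/12 ≈ 0.9166667.
Is 11/12 < 1? YES.
Since P[∪ A_i] ≤ 11/12 < 1, the complement has P[∩ A_i^c] ≥ 1 − 11/12 = 1/12 > 0, so some outcome avoids every A_i.

20·p = 11/12 ≈ 0.9166667; existence CERTIFIED by the union bound.


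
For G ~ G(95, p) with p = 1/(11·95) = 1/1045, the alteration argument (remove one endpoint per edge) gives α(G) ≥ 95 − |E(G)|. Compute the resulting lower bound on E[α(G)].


E[|E(G)|] = C(95, 2)·p = 4465 · (1/1045) = 47/11.
E[α(G)] ≥ n − E[|E(G)|] = 95 − 47/11 = 998/11.
Numerically: ≈ 90.727.
(This is only a lower bound; the true E[α(G)] may be larger.)

E[α(G)] ≥ 998/11 ≈ 90.727.


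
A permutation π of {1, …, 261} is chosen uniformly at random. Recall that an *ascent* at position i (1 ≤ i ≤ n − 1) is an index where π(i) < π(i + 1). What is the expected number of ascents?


Write X = Σ X_I over i = 1, …, 260, with X_I the indicator of one ascent.
There are 260 indicators.
For each fixed i, the pair (π(i), π(i+1)) is a uniformly random ordered pair of distinct values from {1, …, 261}; by symmetry P[π(i) < π(i+1)] = 1/2.
By linearity: E[X] = 260 · (1/2) = (261 − 1) · (1/2) = 130 ≈ 130.00000.

E[X] = 130 = 130.00000.


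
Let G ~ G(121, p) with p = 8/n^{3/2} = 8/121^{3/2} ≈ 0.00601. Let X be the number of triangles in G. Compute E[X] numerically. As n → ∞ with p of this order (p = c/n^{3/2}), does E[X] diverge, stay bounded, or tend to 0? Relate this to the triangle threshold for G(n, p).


Number of potential triangles: C(121, 3) = 287980.
Each occurs with probability p³ ≈ (0.00601)³ ≈ 2.17138e-07.
By linearity: E[X] = C(121, 3)·p³ ≈ 287980 · 2.17138e-07 ≈ 0.063.
Since α = 3/2 > 1, p = c/n^{3/2} = o(1/n) is below the triangle threshold p ~ 1/n. Asymptotically E[X] ~ (c³/6)·n^{3(1−α)} = (8³/6)·n^{-1.5} → 0, so by Markov's inequality G has no triangles w.h.p.

E[X] ≈ 0.063; in regime p = Θ(1/n^{3/2}) E[X] tends to 0 (below the triangle threshold p ~ 1/n).


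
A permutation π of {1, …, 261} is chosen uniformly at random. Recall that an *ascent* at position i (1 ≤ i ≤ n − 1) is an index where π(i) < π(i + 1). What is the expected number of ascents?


Write X = Σ X_I over i = 1, …, 260, with X_I the indicator of one ascent.
There are 260 indicators.
For each fixed i, the pair (π(i), π(i+1)) is a uniformly random ordered pair of distinct values from {1, …, 261}; by symmetry P[π(i) < π(i+1)] = 1/2.
By linearity: E[X] = 260 · (1/2) = (261 − 1) · (1/2) = 130 ≈ 130.00000.

E[X] = 130 = 130.00000.


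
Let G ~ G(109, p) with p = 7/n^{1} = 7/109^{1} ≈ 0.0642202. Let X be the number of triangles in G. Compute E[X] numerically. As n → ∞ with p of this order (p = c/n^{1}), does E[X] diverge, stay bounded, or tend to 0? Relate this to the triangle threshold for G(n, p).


Number of potential triangles: C(109, 3) = 209934.
Each occurs with probability p³ ≈ (0.0642202)³ ≈ 2.64858934e-04.
By linearity: E[X] = C(109, 3)·p³ ≈ 209934 · 2.64858934e-04 ≈ 55.602895.
Here α = 1, so p = 7/n is exactly at the triangle threshold p ~ 1/n. Asymptotically E[X] → c³/6 = 7³/6 = 343/6 ≈ 57.166667, a bounded constant. In this regime the triangle count is asymptotically Poisson(c³/6).

E[X] ≈ 55.602895; in regime p = Θ(1/n^{1}) E[X] stays bounded (at the triangle threshold p ~ 1/n).


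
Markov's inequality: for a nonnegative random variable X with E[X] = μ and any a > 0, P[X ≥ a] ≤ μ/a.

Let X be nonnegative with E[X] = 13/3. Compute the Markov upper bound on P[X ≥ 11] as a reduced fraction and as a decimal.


μ = E[X] = 13/3, a = 11.
Markov: P[X ≥ 11] ≤ μ/a = (13/3)/11 = 13/33.
Numerically: ≈ 0.39394.
(Since a = 11 > μ = 4.33333, the bound 13/33 is < 1 and informative.)

P[X ≥ 11] ≤ 13/33 ≈ 0.39394.


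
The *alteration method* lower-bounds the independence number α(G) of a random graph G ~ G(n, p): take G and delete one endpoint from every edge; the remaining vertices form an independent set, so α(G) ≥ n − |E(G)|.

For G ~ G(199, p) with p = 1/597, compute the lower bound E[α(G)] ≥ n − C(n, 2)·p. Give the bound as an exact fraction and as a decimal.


E[|E(G)|] = C(199, 2)·p = 19701 · (1/597) = 33.
E[α(G)] ≥ n − E[|E(G)|] = 199 − 33 = 166.
Numerically: ≈ 166.000.
(This is only a lower bound; the true E[α(G)] may be larger.)

E[α(G)] ≥ 166 ≈ 166.000.


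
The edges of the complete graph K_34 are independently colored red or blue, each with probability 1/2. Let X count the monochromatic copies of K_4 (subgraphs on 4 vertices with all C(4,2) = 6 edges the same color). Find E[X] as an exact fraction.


Let X = Σ_S X_S over the C(34, 4) = 46376 subsets S of size 4, where X_S = 1 if the K_4 on S is monochromatic.
For a fixed S, the K_4 on S has C(4, 2) = 6 edges. P[all 6 edges red] = (1/2)^6, and likewise for blue, so P[monochromatic] = 2·(1/2)^6 = 2^{1 − 6} = 1/32.
Summing: E[X] = C(34, 4) · 2^{1 − 6} = 46376 · 1/32 = 5797/4.
Numerically: E[X] ≈ 1449.250000.

E[X] = C(34,4)·2^(1−C(4,2)) = 5797/4 ≈ 1449.250000.


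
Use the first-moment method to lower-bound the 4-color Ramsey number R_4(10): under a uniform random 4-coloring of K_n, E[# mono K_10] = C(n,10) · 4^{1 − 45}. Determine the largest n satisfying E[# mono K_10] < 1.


We need C(n, 10) · 4^{1 − 45} < 1, i.e. C(n, 10) < 4^{45 − 1} = 309485009821345068724781056.
Check values of n near the boundary:
  n = 2018: C(2018, 10) = 301820606687612220663963508; 301820606687612220663963508 < 309485009821345068724781056? YES
  n = 2019: C(2019, 10) = 303322949179835278009229628; 303322949179835278009229628 < 309485009821345068724781056? YES
  n = 2020: C(2020, 10) = 304832018578739931133653656; 304832018578739931133653656 < 309485009821345068724781056? YES
  n = 2021: C(2021, 10) = 306347841644770462864800616; 306347841644770462864800616 < 309485009821345068724781056? YES
  n = 2022: C(2022, 10) = 307870445231474093395937796; 307870445231474093395937796 < 309485009821345068724781056? YES
  n = 2023: C(2023, 10) = 309399856285778485315440716; 309399856285778485315440716 < 309485009821345068724781056? YES
  n = 2024: C(2024, 10) = 310936101848269937576192656; 310936101848269937576192656 < 309485009821345068724781056? NO
  n = 2025: C(2025, 10) = 312479209053472269772600560; 312479209053472269772600560 < 309485009821345068724781056? NO
The largest n with C(n, 10) < 309485009821345068724781056 is n = 2023 (where E[X] = 77349964071444621328860179/77371252455336267181195264 ≈ 1.000). Hence R_4(10) > 2023, i.e. R_4(10) ≥ 2024.

Largest n = 2023; hence R_4(10) > 2023.


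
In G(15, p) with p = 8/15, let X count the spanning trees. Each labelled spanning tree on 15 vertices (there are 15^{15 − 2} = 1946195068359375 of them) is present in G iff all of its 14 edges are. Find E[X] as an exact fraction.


K_15 has 15^{15 − 2} = 1946195068359375 labelled spanning trees.
For each such spanning tree H, let X_H = 1 if all 14 edges of H are present in G. Then P[X_H = 1] = p^{14} = (8/15)^{14} = 4398046511104/29192926025390625.
By linearity: E[X] = Σ_H E[X_H] = 1946195068359375 · p^{14} = 1946195068359375 · 4398046511104/29192926025390625 = 4398046511104/15.
Numerically: E[X] ≈ 2.932e+11.

E[X] = 1946195068359375 · (8/15)^{14} = 4398046511104/15 ≈ 2.932e+11.


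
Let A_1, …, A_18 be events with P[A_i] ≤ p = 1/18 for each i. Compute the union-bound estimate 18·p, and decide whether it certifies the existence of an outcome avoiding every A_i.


Union bound: P[∪_{i=1}^{18} A_i] ≤ Σ_i P[A_i] ≤ 18·p = 18·(1/18) = 1.
Numerically: 1 ≈ 1.0000.
Is 1 < 1? NO.
Since the bound 1 is ≥ 1, the union bound is uninformative here; it does NOT by itself certify existence.

18·p = 1 ≈ 1.0000; existence NOT certified by the union bound.


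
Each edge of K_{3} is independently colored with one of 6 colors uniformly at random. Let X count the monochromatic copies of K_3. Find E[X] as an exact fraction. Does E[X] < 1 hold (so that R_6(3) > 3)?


E[X] = C(3, 3) · 6^{1 − 3} = 1 · 6^{−2} = 1/36.
As a reduced fraction: E[X] = 1/36 ≈ 0.02778.
Is E[X] < 1? YES.
Since E[X] < 1, there exists a 6-coloring of K_{3} with no monochromatic K_3; hence R_6(3) > 3.

E[X] = 1/36 ≈ 0.02778; E[X] < 1, so R_6(3) > 3.


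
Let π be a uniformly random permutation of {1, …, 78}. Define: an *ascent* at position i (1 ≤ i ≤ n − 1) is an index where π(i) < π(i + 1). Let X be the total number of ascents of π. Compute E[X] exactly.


Write X = Σ X_I over i = 1, …, 77, with X_I the indicator of one ascent.
There are 77 indicators.
For each fixed i, the pair (π(i), π(i+1)) is a uniformly random ordered pair of distinct values from {1, …, 78}; by symmetry P[π(i) < π(i+1)] = 1/2.
By linearity: E[X] = 77 · (1/2) = (78 − 1) · (1/2) = 77/2 ≈ 38.500000.

E[X] = 77/2 = 38.500000.


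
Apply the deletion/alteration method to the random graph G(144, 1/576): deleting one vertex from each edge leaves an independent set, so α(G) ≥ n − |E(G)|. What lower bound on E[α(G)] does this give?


E[|E(G)|] = C(144, 2)·p = 10296 · (1/576) = 143/8.
E[α(G)] ≥ n − E[|E(G)|] = 144 − 143/8 = 1009/8.
Numerically: ≈ 126.125000.
(This is only a lower bound; the true E[α(G)] may be larger.)

E[α(G)] ≥ 1009/8 ≈ 126.125000.


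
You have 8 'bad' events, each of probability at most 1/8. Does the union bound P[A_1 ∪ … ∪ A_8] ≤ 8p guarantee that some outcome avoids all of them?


Union bound: P[∪_{i=1}^{8} A_i] ≤ Σ_i P[A_i] ≤ 8·p = 8·(1/8) = 1.
Numerically: 1 ≈ 1.000.
Is 1 < 1? NO.
Since the bound 1 is ≥ 1, the union bound is uninformative here; it does NOT by itself certify existence.

8·p = 1 ≈ 1.000; existence NOT certified by the union bound.


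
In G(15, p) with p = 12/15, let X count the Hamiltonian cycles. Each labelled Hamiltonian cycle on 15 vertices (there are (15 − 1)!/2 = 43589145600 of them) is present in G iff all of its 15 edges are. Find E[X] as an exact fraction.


K_15 has (15 − 1)!/2 = 43589145600 labelled Hamiltonian cycles.
For each such Hamiltonian cycle H, let X_H = 1 if all 15 edges of H are present in G. Then P[X_H = 1] = p^{15} = (4/5)^{15} = 1073741824/30517578125.
Summing the indicators: E[X] = Σ_H E[X_H] = 43589145600 · p^{15} = 43589145600 · 1073741824/30517578125 = 1872139548125822976/1220703125.
Numerically: E[X] ≈ 1.53366e+09.

E[X] = 43589145600 · (4/5)^{15} = 1872139548125822976/1220703125 ≈ 1.53366e+09.


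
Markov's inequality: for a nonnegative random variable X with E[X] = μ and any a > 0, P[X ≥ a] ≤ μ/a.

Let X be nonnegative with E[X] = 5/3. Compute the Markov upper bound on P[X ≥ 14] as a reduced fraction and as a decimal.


μ = E[X] = 5/3, a = 14.
Markov: P[X ≥ 14] ≤ μ/a = (5/3)/14 = 5/42.
Numerically: ≈ 0.119048.
(Since a = 14 > μ = 1.666667, the bound 5/42 is < 1 and informative.)

P[X ≥ 14] ≤ 5/42 ≈ 0.119048.


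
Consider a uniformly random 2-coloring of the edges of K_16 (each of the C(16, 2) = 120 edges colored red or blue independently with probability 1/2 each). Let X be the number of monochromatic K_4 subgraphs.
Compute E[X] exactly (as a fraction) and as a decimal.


Let X = Σ_S X_S over the C(16, 4) = 1820 subsets S of size 4, where X_S = 1 if the K_4 on S is monochromatic.
For a fixed S, the K_4 on S has C(4, 2) = 6 edges. P[all 6 edges red] = (1/2)^6, and likewise for blue, so P[monochromatic] = 2·(1/2)^6 = 2^{1 − 6} = 1/32.
By linearity of expectation: E[X] = C(16, 4) · 2^{1 − 6} = 1820 · 1/32 = 455/8.
Numerically: E[X] ≈ 56.87500.

E[X] = C(16,4)·2^(1−C(4,2)) = 455/8 ≈ 56.87500.


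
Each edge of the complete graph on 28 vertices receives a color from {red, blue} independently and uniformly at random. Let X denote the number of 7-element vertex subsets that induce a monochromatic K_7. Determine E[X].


Let X = Σ_S X_S over the C(28, 7) = 1184040 subsets S of size 7, where X_S = 1 if the K_7 on S is monochromatic.
For a fixed S, the K_7 on S has C(7, 2) = 21 edges. P[all 21 edges red] = (1/2)^21, and likewise for blue, so P[monochromatic] = 2·(1/2)^21 = 2^{1 − 21} = 1/1048576.
By linearity of expectation: E[X] = C(28, 7) · 2^{1 − 21} = 1184040 · 1/1048576 = 148005/131072.
Numerically: E[X] ≈ 1.129.

E[X] = C(28,7)·2^(1−C(7,2)) = 148005/131072 ≈ 1.129.


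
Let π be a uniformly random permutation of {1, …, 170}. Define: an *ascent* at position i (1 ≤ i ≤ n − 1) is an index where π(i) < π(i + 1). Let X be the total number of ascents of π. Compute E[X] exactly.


Write X = Σ X_I over i = 1, …, 169, with X_I the indicator of one ascent.
There are 169 indicators.
For each fixed i, the pair (π(i), π(i+1)) is a uniformly random ordered pair of distinct values from {1, …, 170}; by symmetry P[π(i) < π(i+1)] = 1/2.
By linearity: E[X] = 169 · (1/2) = (170 − 1) · (1/2) = 169/2 ≈ 84.500000.

E[X] = 169/2 = 84.500000.


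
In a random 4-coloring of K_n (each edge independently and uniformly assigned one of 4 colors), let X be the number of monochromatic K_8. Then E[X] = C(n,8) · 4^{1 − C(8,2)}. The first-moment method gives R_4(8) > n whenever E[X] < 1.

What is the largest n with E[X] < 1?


We need C(n, 8) · 4^{1 − 28} < 1, i.e. C(n, 8) < 4^{28 − 1} = 18014398509481984.
Check values of n near the boundary:
  n = 406: C(406, 8) = 17082453897995850; 17082453897995850 < 18014398509481984? YES
  n = 407: C(407, 8) = 17424959239309050; 17424959239309050 < 18014398509481984? YES
  n = 408: C(408, 8) = 17773458424095231; 17773458424095231 < 18014398509481984? YES
  n = 409: C(409, 8) = 18128041135797879; 18128041135797879 < 18014398509481984? NO
The largest n with C(n, 8) < 18014398509481984 is n = 408 (where E[X] = 17773458424095231/18014398509481984 ≈ 0.98663). Hence R_4(8) > 408, i.e. R_4(8) ≥ 409.

Largest n = 408; hence R_4(8) > 408.


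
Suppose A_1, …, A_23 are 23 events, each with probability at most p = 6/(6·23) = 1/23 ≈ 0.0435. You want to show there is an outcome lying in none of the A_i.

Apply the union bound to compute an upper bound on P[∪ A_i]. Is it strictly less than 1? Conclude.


Union bound: P[∪_{i=1}^{23} A_i] ≤ Σ_i P[A_i] ≤ 23·p = 23·(1/23) = 1.
Numerically: 1 ≈ 1.0000.
Is 1 < 1? NO.
Since the bound 1 is ≥ 1, the union bound is uninformative here; it does NOT by itself certify existence.

23·p = 1 ≈ 1.0000; existence NOT certified by the union bound.


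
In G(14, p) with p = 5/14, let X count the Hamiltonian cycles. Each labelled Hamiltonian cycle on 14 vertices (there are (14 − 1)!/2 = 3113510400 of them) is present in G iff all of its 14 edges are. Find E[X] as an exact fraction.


K_14 has (14 − 1)!/2 = 3113510400 labelled Hamiltonian cycles.
For each such Hamiltonian cycle H, let X_H = 1 if all 14 edges of H are present in G. Then P[X_H = 1] = p^{14} = (5/14)^{14} = 6103515625/11112006825558016.
Summing the indicators: E[X] = Σ_H E[X_H] = 3113510400 · p^{14} = 3113510400 · 6103515625/11112006825558016 = 5302276611328125/3100448333024.
Numerically: E[X] ≈ 1710.

E[X] = 3113510400 · (5/14)^{14} = 5302276611328125/3100448333024 ≈ 1710.


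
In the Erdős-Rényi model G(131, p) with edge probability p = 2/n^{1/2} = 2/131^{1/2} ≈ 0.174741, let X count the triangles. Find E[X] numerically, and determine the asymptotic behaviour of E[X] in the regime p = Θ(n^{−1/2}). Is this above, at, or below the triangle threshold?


Number of potential triangles: C(131, 3) = 366145.
Each occurs with probability p³ ≈ (0.174741)³ ≈ 5.33559729e-03.
By linearity: E[X] = C(131, 3)·p³ ≈ 366145 · 5.33559729e-03 ≈ 1953.602271.
Since α = 1/2 < 1, p = c/n^{1/2} ≫ 1/n is above the triangle threshold p ~ 1/n. Asymptotically E[X] ~ (c³/6)·n^{3(1−α)} = (2³/6)·n^{1.5} → ∞; triangles are abundant w.h.p.

E[X] ≈ 1953.602271; in regime p = Θ(1/n^{1/2}) E[X] diverges (above the triangle threshold p ~ 1/n).


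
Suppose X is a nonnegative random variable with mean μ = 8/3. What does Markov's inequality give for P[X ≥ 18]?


μ = E[X] = 8/3, a = 18.
Markov: P[X ≥ 18] ≤ μ/a = (8/3)/18 = 4/27.
Numerically: ≈ 0.148.
(Since a = 18 > μ = 2.667, the bound 4/27 is < 1 and informative.)

P[X ≥ 18] ≤ 4/27 ≈ 0.148.


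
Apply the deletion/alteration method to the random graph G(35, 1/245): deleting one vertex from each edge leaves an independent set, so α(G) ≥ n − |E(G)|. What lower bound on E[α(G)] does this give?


E[|E(G)|] = C(35, 2)·p = 595 · (1/245) = 17/7.
E[α(G)] ≥ n − E[|E(G)|] = 35 − 17/7 = 228/7.
Numerically: ≈ 32.571.
(This is only a lower bound; the true E[α(G)] may be larger.)

E[α(G)] ≥ 228/7 ≈ 32.571.


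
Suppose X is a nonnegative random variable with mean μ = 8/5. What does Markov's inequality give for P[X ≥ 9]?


μ = E[X] = 8/5, a = 9.
Markov: P[X ≥ 9] ≤ μ/a = (8/5)/9 = 8/45.
Numerically: ≈ 0.177778.
(Since a = 9 > μ = 1.600000, the bound 8/45 is < 1 and informative.)

P[X ≥ 9] ≤ 8/45 ≈ 0.177778.


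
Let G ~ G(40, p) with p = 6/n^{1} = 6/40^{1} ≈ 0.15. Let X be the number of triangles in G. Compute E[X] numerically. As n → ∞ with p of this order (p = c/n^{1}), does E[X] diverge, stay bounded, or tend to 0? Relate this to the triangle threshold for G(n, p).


Number of potential triangles: C(40, 3) = 9880.
Each occurs with probability p³ ≈ (0.15)³ ≈ 3.375000e-03.
By linearity: E[X] = C(40, 3)·p³ ≈ 9880 · 3.375000e-03 ≈ 33.3450.
Here α = 1, so p = 6/n is exactly at the triangle threshold p ~ 1/n. Asymptotically E[X] → c³/6 = 6³/6 = 36 ≈ 36.0000, a bounded constant. In this regime the triangle count is asymptotically Poisson(c³/6).

E[X] ≈ 33.3450; in regime p = Θ(1/n^{1}) E[X] stays bounded (at the triangle threshold p ~ 1/n).


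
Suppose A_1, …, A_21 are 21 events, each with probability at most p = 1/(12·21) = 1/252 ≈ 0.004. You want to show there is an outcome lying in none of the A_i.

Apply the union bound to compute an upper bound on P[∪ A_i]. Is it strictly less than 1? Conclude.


Union bound: P[∪_{i=1}^{21} A_i] ≤ Σ_i P[A_i] ≤ 21·p = 21·(1/252) = 1/12.
Numerically: 1/12 ≈ 0.083.
Is 1/12 < 1? YES.
Since P[∪ A_i] ≤ 1/12 < 1, the complement has P[∩ A_i^c] ≥ 1 − 1/12 = 11/12 > 0, so some outcome avoids every A_i.

21·p = 1/12 ≈ 0.083; existence CERTIFIED by the union bound.


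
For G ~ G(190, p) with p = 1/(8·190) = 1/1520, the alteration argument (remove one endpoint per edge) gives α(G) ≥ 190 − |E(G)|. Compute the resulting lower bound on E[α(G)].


E[|E(G)|] = C(190, 2)·p = 17955 · (1/1520) = 189/16.
E[α(G)] ≥ n − E[|E(G)|] = 190 − 189/16 = 2851/16.
Numerically: ≈ 178.1875.
(This is only a lower bound; the true E[α(G)] may be larger.)

E[α(G)] ≥ 2851/16 ≈ 178.1875.


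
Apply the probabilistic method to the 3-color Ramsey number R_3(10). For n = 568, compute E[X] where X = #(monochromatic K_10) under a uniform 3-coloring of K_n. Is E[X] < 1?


E[X] = C(568, 10) · 3^{1 − 45} = 889446337783744949208 · 3^{−44} = 889446337783744949208/984770902183611232881.
As a reduced fraction: E[X] = 98827370864860549912/109418989131512359209 ≈ 0.90320.
Is E[X] < 1? YES.
Since E[X] < 1, there exists a 3-coloring of K_{568} with no monochromatic K_10; hence R_3(10) > 568.

E[X] = 98827370864860549912/109418989131512359209 ≈ 0.90320; E[X] < 1, so R_3(10) > 568.


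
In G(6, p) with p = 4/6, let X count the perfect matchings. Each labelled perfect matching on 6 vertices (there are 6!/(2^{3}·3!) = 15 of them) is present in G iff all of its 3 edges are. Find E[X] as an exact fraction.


K_6 has 6!/(2^{3}·3!) = 15 labelled perfect matchings.
For each such perfect matching H, let X_H = 1 if all 3 edges of H are present in G. Then P[X_H = 1] = p^{3} = (2/3)^{3} = 8/27.
By linearity of expectation: E[X] = Σ_H E[X_H] = 15 · p^{3} = 15 · 8/27 = 40/9.
Numerically: E[X] ≈ 4.44444.

E[X] = 15 · (2/3)^{3} = 40/9 ≈ 4.44444.


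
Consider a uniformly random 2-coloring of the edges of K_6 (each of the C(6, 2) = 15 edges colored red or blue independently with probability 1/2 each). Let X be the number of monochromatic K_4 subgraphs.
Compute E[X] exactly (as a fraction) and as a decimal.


Let X = Σ_S X_S over the C(6, 4) = 15 subsets S of size 4, where X_S = 1 if the K_4 on S is monochromatic.
For a fixed S, the K_4 on S has C(4, 2) = 6 edges. P[all 6 edges red] = (1/2)^6, and likewise for blue, so P[monochromatic] = 2·(1/2)^6 = 2^{1 − 6} = 1/32.
Summing: E[X] = C(6, 4) · 2^{1 − 6} = 15 · 1/32 = 15/32.
Numerically: E[X] ≈ 0.4688.

E[X] = C(6,4)·2^(1−C(4,2)) = 15/32 ≈ 0.4688.


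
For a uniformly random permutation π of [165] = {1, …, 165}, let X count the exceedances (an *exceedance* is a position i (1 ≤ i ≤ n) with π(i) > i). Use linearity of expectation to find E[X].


Write X = Σ_{i=1}^{165} X_i, where X_i = 1_{π(i) > i}.
For each fixed i, π(i) is uniform over {1, …, 165} (marginal of a uniform permutation), so P[π(i) > i] = (n − i)/n. Summing: Σ_{i=1}^{165} (n − i)/n = (0 + 1 + … + 164)/165 = 165(165 − 1)/(2·165) = (165 − 1)/2.
Hence E[X] = Σ_{i=1}^{165} (165 − i)/165 = 82 ≈ 82.000000.

E[X] = 82 = 82.000000.


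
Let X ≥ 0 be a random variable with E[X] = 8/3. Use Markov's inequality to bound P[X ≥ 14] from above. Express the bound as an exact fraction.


μ = E[X] = 8/3, a = 14.
Markov: P[X ≥ 14] ≤ μ/a = (8/3)/14 = 4/21.
Numerically: ≈ 0.190476.
(Since a = 14 > μ = 2.666667, the bound 4/21 is < 1 and informative.)

P[X ≥ 14] ≤ 4/21 ≈ 0.190476.


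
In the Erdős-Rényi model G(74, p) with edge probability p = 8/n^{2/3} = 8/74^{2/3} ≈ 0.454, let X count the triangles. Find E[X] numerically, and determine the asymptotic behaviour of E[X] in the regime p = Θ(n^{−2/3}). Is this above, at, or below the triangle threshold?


Number of potential triangles: C(74, 3) = 64824.
Each occurs with probability p³ ≈ (0.454)³ ≈ 9.34989e-02.
By linearity: E[X] = C(74, 3)·p³ ≈ 64824 · 9.34989e-02 ≈ 6060.973.
Since α = 2/3 < 1, p = c/n^{2/3} ≫ 1/n is above the triangle threshold p ~ 1/n. Asymptotically E[X] ~ (c³/6)·n^{3(1−α)} = (8³/6)·n^{1} → ∞; triangles are abundant w.h.p.

E[X] ≈ 6060.973; in regime p = Θ(1/n^{2/3}) E[X] diverges (above the triangle threshold p ~ 1/n).


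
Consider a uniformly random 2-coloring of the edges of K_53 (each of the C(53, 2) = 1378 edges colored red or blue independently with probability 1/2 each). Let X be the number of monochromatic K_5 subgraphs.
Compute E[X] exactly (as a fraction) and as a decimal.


Let X = Σ_S X_S over the C(53, 5) = 2869685 subsets S of size 5, where X_S = 1 if the K_5 on S is monochromatic.
For a fixed S, the K_5 on S has C(5, 2) = 10 edges. P[all 10 edges red] = (1/2)^10, and likewise for blue, so P[monochromatic] = 2·(1/2)^10 = 2^{1 − 10} = 1/512.
By linearity: E[X] = C(53, 5) · 2^{1 − 10} = 2869685 · 1/512 = 2869685/512.
Numerically: E[X] ≈ 5604.85352.

E[X] = C(53,5)·2^(1−C(5,2)) = 2869685/512 ≈ 5604.85352.


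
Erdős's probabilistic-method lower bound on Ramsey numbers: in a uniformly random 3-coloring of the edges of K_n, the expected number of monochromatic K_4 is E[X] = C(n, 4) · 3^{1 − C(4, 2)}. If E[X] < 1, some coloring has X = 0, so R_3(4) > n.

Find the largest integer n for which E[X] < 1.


We need C(n, 4) · 3^{1 − 6} < 1, i.e. C(n, 4) < 3^{6 − 1} = 243.
Check values of n near the boundary:
  n = 4: C(4, 4) = 1; 1 < 243? YES
  n = 5: C(5, 4) = 5; 5 < 243? YES
  n = 6: C(6, 4) = 15; 15 < 243? YES
  n = 7: C(7, 4) = 35; 35 < 243? YES
  n = 8: C(8, 4) = 70; 70 < 243? YES
  n = 9: C(9, 4) = 126; 126 < 243? YES
  n = 10: C(10, 4) = 210; 210 < 243? YES
  n = 11: C(11, 4) = 330; 330 < 243? NO
  n = 12: C(12, 4) = 495; 495 < 243? NO
  n = 13: C(13, 4) = 715; 715 < 243? NO
The largest n with C(n, 4) < 243 is n = 10 (where E[X] = 70/81 ≈ 0.864198). Hence R_3(4) > 10, i.e. R_3(4) ≥ 11.

Largest n = 10; hence R_3(4) > 10.


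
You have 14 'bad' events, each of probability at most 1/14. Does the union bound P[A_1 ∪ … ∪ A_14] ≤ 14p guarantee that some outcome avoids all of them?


Union bound: P[∪_{i=1}^{14} A_i] ≤ Σ_i P[A_i] ≤ 14·p = 14·(1/14) = 1.
Numerically: 1 ≈ 1.00000.
Is 1 < 1? NO.
Since the bound 1 is ≥ 1, the union bound is uninformative here; it does NOT by itself certify existence.

14·p = 1 ≈ 1.00000; existence NOT certified by the union bound.


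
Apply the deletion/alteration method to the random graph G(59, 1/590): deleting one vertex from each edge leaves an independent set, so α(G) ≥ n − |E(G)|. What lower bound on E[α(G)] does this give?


E[|E(G)|] = C(59, 2)·p = 1711 · (1/590) = 29/10.
E[α(G)] ≥ n − E[|E(G)|] = 59 − 29/10 = 561/10.
Numerically: ≈ 56.10000.
(This is only a lower bound; the true E[α(G)] may be larger.)

E[α(G)] ≥ 561/10 ≈ 56.10000.


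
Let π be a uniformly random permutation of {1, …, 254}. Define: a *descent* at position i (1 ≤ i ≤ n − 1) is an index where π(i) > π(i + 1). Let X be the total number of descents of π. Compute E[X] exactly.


Write X = Σ X_I over i = 1, …, 253, with X_I the indicator of one descent.
There are 253 indicators.
For each fixed i, the pair (π(i), π(i+1)) is a uniformly random ordered pair of distinct values from {1, …, 254}; by symmetry P[π(i) > π(i+1)] = 1/2.
By linearity: E[X] = 253 · (1/2) = (254 − 1) · (1/2) = 253/2 ≈ 126.50000.

E[X] = 253/2 = 126.50000.


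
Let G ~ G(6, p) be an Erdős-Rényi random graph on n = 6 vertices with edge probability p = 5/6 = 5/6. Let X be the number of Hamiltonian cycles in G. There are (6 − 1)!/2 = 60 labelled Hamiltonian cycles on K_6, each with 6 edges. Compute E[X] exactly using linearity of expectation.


K_6 has (6 − 1)!/2 = 60 labelled Hamiltonian cycles.
For each such Hamiltonian cycle H, let X_H = 1 if all 6 edges of H are present in G. Then P[X_H = 1] = p^{6} = (5/6)^{6} = 15625/46656.
By linearity: E[X] = Σ_H E[X_H] = 60 · p^{6} = 60 · 15625/46656 = 78125/3888.
Numerically: E[X] ≈ 20.0939.

E[X] = 60 · (5/6)^{6} = 78125/3888 ≈ 20.0939.


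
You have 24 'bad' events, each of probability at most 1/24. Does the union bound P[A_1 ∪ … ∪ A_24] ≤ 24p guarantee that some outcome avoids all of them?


Union bound: P[∪_{i=1}^{24} A_i] ≤ Σ_i P[A_i] ≤ 24·p = 24·(1/24) = 1.
Numerically: 1 ≈ 1.000000.
Is 1 < 1? NO.
Since the bound 1 is ≥ 1, the union bound is uninformative here; it does NOT by itself certify existence.

24·p = 1 ≈ 1.000000; existence NOT certified by the union bound.


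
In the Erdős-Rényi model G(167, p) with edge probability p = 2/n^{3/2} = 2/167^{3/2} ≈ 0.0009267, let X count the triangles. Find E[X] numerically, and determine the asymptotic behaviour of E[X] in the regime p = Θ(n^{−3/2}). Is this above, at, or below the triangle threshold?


Number of potential triangles: C(167, 3) = 762355.
Each occurs with probability p³ ≈ (0.0009267)³ ≈ 7.959135e-10.
By linearity: E[X] = C(167, 3)·p³ ≈ 762355 · 7.959135e-10 ≈ 0.0006.
Since α = 3/2 > 1, p = c/n^{3/2} = o(1/n) is below the triangle threshold p ~ 1/n. Asymptotically E[X] ~ (c³/6)·n^{3(1−α)} = (2³/6)·n^{-1.5} → 0, so by Markov's inequality G has no triangles w.h.p.

E[X] ≈ 0.0006; in regime p = Θ(1/n^{3/2}) E[X] tends to 0 (below the triangle threshold p ~ 1/n).


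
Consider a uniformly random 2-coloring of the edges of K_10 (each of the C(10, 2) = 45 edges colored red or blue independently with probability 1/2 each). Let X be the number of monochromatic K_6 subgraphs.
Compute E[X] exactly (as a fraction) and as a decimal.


Let X = Σ_S X_S over the C(10, 6) = 210 subsets S of size 6, where X_S = 1 if the K_6 on S is monochromatic.
For a fixed S, the K_6 on S has C(6, 2) = 15 edges. P[all 15 edges red] = (1/2)^15, and likewise for blue, so P[monochromatic] = 2·(1/2)^15 = 2^{1 − 15} = 1/16384.
Summing: E[X] = C(10, 6) · 2^{1 − 15} = 210 · 1/16384 = 105/8192.
Numerically: E[X] ≈ 0.013.

E[X] = C(10,6)·2^(1−C(6,2)) = 105/8192 ≈ 0.013.


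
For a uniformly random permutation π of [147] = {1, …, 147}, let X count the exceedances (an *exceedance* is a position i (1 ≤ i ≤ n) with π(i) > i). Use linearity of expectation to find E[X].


Write X = Σ_{i=1}^{147} X_i, where X_i = 1_{π(i) > i}.
For each fixed i, π(i) is uniform over {1, …, 147} (marginal of a uniform permutation), so P[π(i) > i] = (n − i)/n. Summing: Σ_{i=1}^{147} (n − i)/n = (0 + 1 + … + 146)/147 = 147(147 − 1)/(2·147) = (147 − 1)/2.
Hence E[X] = Σ_{i=1}^{147} (147 − i)/147 = 73 ≈ 73.000000.

E[X] = 73 = 73.000000.


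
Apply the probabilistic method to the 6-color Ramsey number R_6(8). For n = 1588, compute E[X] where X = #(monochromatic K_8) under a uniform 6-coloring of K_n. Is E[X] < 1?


E[X] = C(1588, 8) · 6^{1 − 28} = 985402800396653769702 · 6^{−27} = 985402800396653769702/1023490369077469249536.
As a reduced fraction: E[X] = 54744600022036320539/56860576059859402752 ≈ 0.9627866.
Is E[X] < 1? YES.
Since E[X] < 1, there exists a 6-coloring of K_{1588} with no monochromatic K_8; hence R_6(8) > 1588.

E[X] = 54744600022036320539/56860576059859402752 ≈ 0.9627866; E[X] < 1, so R_6(8) > 1588.


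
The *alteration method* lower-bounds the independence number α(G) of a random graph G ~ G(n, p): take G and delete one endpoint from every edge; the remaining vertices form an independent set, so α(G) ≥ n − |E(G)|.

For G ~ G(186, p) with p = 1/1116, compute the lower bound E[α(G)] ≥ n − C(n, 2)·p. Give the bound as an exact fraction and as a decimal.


E[|E(G)|] = C(186, 2)·p = 17205 · (1/1116) = 185/12.
E[α(G)] ≥ n − E[|E(G)|] = 186 − 185/12 = 2047/12.
Numerically: ≈ 170.5833.
(This is only a lower bound; the true E[α(G)] may be larger.)

E[α(G)] ≥ 2047/12 ≈ 170.5833.


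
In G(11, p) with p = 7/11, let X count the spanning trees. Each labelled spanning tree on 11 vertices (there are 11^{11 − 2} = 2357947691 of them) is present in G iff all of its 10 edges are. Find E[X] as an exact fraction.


K_11 has 11^{11 − 2} = 2357947691 labelled spanning trees.
For each such spanning tree H, let X_H = 1 if all 10 edges of H are present in G. Then P[X_H = 1] = p^{10} = (7/11)^{10} = 282475249/25937424601.
By linearity of expectation: E[X] = Σ_H E[X_H] = 2357947691 · p^{10} = 2357947691 · 282475249/25937424601 = 282475249/11.
Numerically: E[X] ≈ 2.57e+07.

E[X] = 2357947691 · (7/11)^{10} = 282475249/11 ≈ 2.57e+07.


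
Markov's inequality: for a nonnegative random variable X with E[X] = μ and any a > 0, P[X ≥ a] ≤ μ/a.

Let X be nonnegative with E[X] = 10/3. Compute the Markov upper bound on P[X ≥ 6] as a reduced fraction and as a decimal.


μ = E[X] = 10/3, a = 6.
Markov: P[X ≥ 6] ≤ μ/a = (10/3)/6 = 5/9.
Numerically: ≈ 0.55556.
(Since a = 6 > μ = 3.33333, the bound 5/9 is < 1 and informative.)

P[X ≥ 6] ≤ 5/9 ≈ 0.55556.


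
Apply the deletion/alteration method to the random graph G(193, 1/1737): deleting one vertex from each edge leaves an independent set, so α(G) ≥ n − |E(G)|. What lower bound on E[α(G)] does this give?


E[|E(G)|] = C(193, 2)·p = 18528 · (1/1737) = 32/3.
E[α(G)] ≥ n − E[|E(G)|] = 193 − 32/3 = 547/3.
Numerically: ≈ 182.333333.
(This is only a lower bound; the true E[α(G)] may be larger.)

E[α(G)] ≥ 547/3 ≈ 182.333333.


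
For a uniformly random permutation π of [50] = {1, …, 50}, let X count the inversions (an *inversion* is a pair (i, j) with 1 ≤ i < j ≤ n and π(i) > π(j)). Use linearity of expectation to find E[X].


Write X = Σ X_I over the C(50, 2) = 1225 pairs i < j, with X_I the indicator of one inversion.
There are 1225 indicators.
For each fixed pair i < j, the values π(i) and π(j) are two distinct elements of {1, …, 50} in uniformly random order; by symmetry P[π(i) > π(j)] = 1/2.
By linearity: E[X] = 1225 · (1/2) = C(50, 2) · (1/2) = 1225/2 = 1225/2 ≈ 612.5000.

E[X] = 1225/2 = 612.5000.


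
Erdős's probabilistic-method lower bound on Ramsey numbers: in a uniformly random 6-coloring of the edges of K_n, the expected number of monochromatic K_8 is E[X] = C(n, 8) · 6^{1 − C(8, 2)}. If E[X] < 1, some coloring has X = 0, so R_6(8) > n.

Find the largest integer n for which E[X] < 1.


We need C(n, 8) · 6^{1 − 28} < 1, i.e. C(n, 8) < 6^{28 − 1} = 1023490369077469249536.
Check values of n near the boundary:
  n = 1590: C(1590, 8) = 995397314198933813310; 995397314198933813310 < 1023490369077469249536? YES
  n = 1591: C(1591, 8) = 1000427749141189953870; 1000427749141189953870 < 1023490369077469249536? YES
  n = 1592: C(1592, 8) = 1005480414540892933435; 1005480414540892933435 < 1023490369077469249536? YES
  n = 1593: C(1593, 8) = 1010555394551193970323; 1010555394551193970323 < 1023490369077469249536? YES
  n = 1594: C(1594, 8) = 1015652773590544255167; 1015652773590544255167 < 1023490369077469249536? YES
  n = 1595: C(1595, 8) = 1020772636343363633895; 1020772636343363633895 < 1023490369077469249536? YES
  n = 1596: C(1596, 8) = 1025915067760710553965; 1025915067760710553965 < 1023490369077469249536? NO
  n = 1597: C(1597, 8) = 1031080153060953275445; 1031080153060953275445 < 1023490369077469249536? NO
  n = 1598: C(1598, 8) = 1036267977730442348529; 1036267977730442348529 < 1023490369077469249536? NO
The largest n with C(n, 8) < 1023490369077469249536 is n = 1595 (where E[X] = 113419181815929292655/113721152119718805504 ≈ 0.9973446). Hence R_6(8) > 1595, i.e. R_6(8) ≥ 1596.

Largest n = 1595; hence R_6(8) > 1595.


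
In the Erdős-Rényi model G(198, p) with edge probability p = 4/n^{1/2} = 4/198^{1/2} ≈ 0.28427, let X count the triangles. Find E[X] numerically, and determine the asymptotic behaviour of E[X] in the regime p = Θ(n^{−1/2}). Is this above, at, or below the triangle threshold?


Number of potential triangles: C(198, 3) = 1274196.
Each occurs with probability p³ ≈ (0.28427)³ ≈ 2.2971121e-02.
By linearity: E[X] = C(198, 3)·p³ ≈ 1274196 · 2.2971121e-02 ≈ 29269.71044.
Since α = 1/2 < 1, p = c/n^{1/2} ≫ 1/n is above the triangle threshold p ~ 1/n. Asymptotically E[X] ~ (c³/6)·n^{3(1−α)} = (4³/6)·n^{1.5} → ∞; triangles are abundant w.h.p.

E[X] ≈ 29269.71044; in regime p = Θ(1/n^{1/2}) E[X] diverges (above the triangle threshold p ~ 1/n).


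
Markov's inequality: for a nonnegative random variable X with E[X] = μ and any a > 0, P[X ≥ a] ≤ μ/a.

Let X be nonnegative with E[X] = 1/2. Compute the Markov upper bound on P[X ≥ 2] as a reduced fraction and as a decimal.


μ = E[X] = 1/2, a = 2.
Markov: P[X ≥ 2] ≤ μ/a = (1/2)/2 = 1/4.
Numerically: ≈ 0.25000.
(Since a = 2 > μ = 0.50000, the bound 1/4 is < 1 and informative.)

P[X ≥ 2] ≤ 1/4 ≈ 0.25000.


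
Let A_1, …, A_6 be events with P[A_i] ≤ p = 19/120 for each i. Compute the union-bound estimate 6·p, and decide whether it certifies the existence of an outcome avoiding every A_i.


Union bound: P[∪_{i=1}^{6} A_i] ≤ Σ_i P[A_i] ≤ 6·p = 6·(19/120) = 19/20.
Numerically: 19/20 ≈ 0.950000.
Is 19/20 < 1? YES.
Since P[∪ A_i] ≤ 19/20 < 1, the complement has P[∩ A_i^c] ≥ 1 − 19/20 = 1/20 > 0, so some outcome avoids every A_i.

6·p = 19/20 ≈ 0.950000; existence CERTIFIED by the union bound.


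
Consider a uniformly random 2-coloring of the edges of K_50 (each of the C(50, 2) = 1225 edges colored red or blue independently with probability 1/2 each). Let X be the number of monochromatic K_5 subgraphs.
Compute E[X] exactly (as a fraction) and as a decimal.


Let X = Σ_S X_S over the C(50, 5) = 2118760 subsets S of size 5, where X_S = 1 if the K_5 on S is monochromatic.
For a fixed S, the K_5 on S has C(5, 2) = 10 edges. P[all 10 edges red] = (1/2)^10, and likewise for blue, so P[monochromatic] = 2·(1/2)^10 = 2^{1 − 10} = 1/512.
By linearity: E[X] = C(50, 5) · 2^{1 − 10} = 2118760 · 1/512 = 264845/64.
Numerically: E[X] ≈ 4138.203125.

E[X] = C(50,5)·2^(1−C(5,2)) = 264845/64 ≈ 4138.203125.


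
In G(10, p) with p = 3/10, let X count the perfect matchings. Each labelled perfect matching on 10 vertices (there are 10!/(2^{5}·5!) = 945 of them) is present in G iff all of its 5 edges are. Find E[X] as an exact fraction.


K_10 has 10!/(2^{5}·5!) = 945 labelled perfect matchings.
For each such perfect matching H, let X_H = 1 if all 5 edges of H are present in G. Then P[X_H = 1] = p^{5} = (3/10)^{5} = 243/100000.
Summing the indicators: E[X] = Σ_H E[X_H] = 945 · p^{5} = 945 · 243/100000 = 45927/20000.
Numerically: E[X] ≈ 2.29635.

E[X] = 945 · (3/10)^{5} = 45927/20000 ≈ 2.29635.


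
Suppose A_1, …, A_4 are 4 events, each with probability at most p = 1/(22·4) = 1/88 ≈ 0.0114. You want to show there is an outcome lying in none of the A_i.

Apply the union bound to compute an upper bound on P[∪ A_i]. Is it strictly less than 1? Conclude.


Union bound: P[∪_{i=1}^{4} A_i] ≤ Σ_i P[A_i] ≤ 4·p = 4·(1/88) = 1/22.
Numerically: 1/22 ≈ 0.0455.
Is 1/22 < 1? YES.
Since P[∪ A_i] ≤ 1/22 < 1, the complement has P[∩ A_i^c] ≥ 1 − 1/22 = 21/22 > 0, so some outcome avoids every A_i.

4·p = 1/22 ≈ 0.0455; existence CERTIFIED by the union bound.


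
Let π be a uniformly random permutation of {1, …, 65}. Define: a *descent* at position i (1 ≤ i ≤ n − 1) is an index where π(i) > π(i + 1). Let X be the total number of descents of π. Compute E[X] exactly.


Write X = Σ X_I over i = 1, …, 64, with X_I the indicator of one descent.
There are 64 indicators.
For each fixed i, the pair (π(i), π(i+1)) is a uniformly random ordered pair of distinct values from {1, …, 65}; by symmetry P[π(i) > π(i+1)] = 1/2.
By linearity: E[X] = 64 · (1/2) = (65 − 1) · (1/2) = 32 ≈ 32.00000.

E[X] = 32 = 32.00000.
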